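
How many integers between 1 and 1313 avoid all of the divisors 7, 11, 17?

|div by 7|=187, |div by 11|=119, |div by 17|=77.
|div by 7&11|=17, |div by 7&17|=11, |div by 11&17|=7, |div by all|=1.
By inclusion-exclusion, divisible by at least one: 187+119+77-17-11-7+1 = 349.
Not divisible by any: 1313 - 349.

Final answer: 964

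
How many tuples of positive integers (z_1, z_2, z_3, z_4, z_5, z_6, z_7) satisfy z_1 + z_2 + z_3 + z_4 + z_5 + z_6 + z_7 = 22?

Substitute z'_i = z_i - 1 (so z'_i >= 0). Then sum z'_i = 22 - 7 = 15.
Stars and bars: C(15+7-1, 7-1) = C(21,6).

Final answer: C(21,6) = 54264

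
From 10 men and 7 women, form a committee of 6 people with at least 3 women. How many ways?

Sum over valid woman counts:
C(7,3)C(10,3) = 4200
C(7,4)C(10,2) = 1575
C(7,5)C(10,1) = 210
C(7,6)C(10,0) = 7
Total: 4200 + 1575 + 210 + 7.

Final answer: 5992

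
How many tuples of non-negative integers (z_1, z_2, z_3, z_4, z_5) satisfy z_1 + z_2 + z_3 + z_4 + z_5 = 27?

Stars and bars with 27 stars and 4 bars:
C(27+5-1, 5-1) = C(31,4).

Final answer: C(31,4) = 31465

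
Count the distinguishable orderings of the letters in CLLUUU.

Letters (C:1, L:2, U:3). Total letters: 6.
Permutations = 6!/(3! x 2!).

Final answer: 60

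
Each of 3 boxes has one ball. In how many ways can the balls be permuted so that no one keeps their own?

Use the recurrence D(n) = (n-1)(D(n-1) + D(n-2)) with D(0)=1, D(1)=0.
D(2) = 1 x (0 + 1) = 1
D(3) = 2 x (D(2) + D(1)) = 2 x (1 + 0)

Final answer: D(3) = 2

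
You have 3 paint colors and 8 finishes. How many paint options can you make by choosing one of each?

By the multiplication principle: 3 x 8.

Final answer: 24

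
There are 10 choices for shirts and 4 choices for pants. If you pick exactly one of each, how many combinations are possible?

By the multiplication principle: 10 x 4.

Final answer: 40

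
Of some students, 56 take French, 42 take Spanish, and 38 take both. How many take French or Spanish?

|A union B| = |A| + |B| - |A intersect B| = 56 + 42 - 38.

Final answer: 60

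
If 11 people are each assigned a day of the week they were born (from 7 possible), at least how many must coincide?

There are 7 possible values for day of the week they were born. With 11 people and 7 categories, by pigeonhole: ceiling(11/7).

Final answer: 2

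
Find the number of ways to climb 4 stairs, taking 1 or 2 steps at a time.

Let f(n) be the number of climbs. Removing the last move (1 or 2 steps) gives f(n) = f(n-1) + f(n-2); base cases f(1)=1, f(2)=2.
Iterating the recurrence: f(1)=1, f(2)=2, f(3)=3, f(4)=5.

Final answer: 5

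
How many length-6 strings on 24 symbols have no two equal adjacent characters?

Let g(n) count such strings. g(1) = 24, and each valid string of length n-1 extends in 23 ways (any symbol but the last), so g(n) = 23 g(n-1).
Total: g(6) = 24 x 23^5.

Final answer: 24 x 23^{5} = 154472232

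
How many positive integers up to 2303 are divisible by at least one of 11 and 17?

Multiples of 11: 209. Multiples of 17: 135. Of both (lcm=187): 12.
By inclusion-exclusion: 209 + 135 - 12.

Final answer: 332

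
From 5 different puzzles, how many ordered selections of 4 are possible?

P(5,4) = 5!/(5-4)! = 5!/1!.

Final answer: P(5,4) = 120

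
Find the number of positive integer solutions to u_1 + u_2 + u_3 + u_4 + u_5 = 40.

Substitute u'_i = u_i - 1 (so u'_i >= 0). Then sum u'_i = 40 - 5 = 35.
Stars and bars: C(35+5-1, 5-1) = C(39,4).

Final answer: C(39,4) = 82251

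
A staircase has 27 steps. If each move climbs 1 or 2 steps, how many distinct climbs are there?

Condition on the final move: it is a 1-step (f(n-1) ways to get there) or a 2-step (f(n-2) ways), so f(n) = f(n-1) + f(n-2), with f(1)=1, f(2)=2.
Building up term by term: f(1)=1, f(2)=2, f(3)=3, f(4)=5, f(5)=8, f(6)=13, f(7)=21, f(8)=34, f(9)=55, f(10)=89, f(11)=144, f(12)=233, f(13)=377, f(14)=610, f(15)=987, f(16)=1597, f(17)=2584, f(18)=4181, f(19)=6765, f(20)=10946, f(21)=17711, f(22)=28657, f(23)=46368, f(24)=75025, f(25)=121393, f(26)=196418, f(27)=317811.

Final answer: 317811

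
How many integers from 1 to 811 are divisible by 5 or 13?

Multiples of 5: 162. Multiples of 13: 62. Of both (lcm=65): 12.
By inclusion-exclusion: 162 + 62 - 12.

Final answer: 212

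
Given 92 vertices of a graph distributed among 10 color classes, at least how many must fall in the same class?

By pigeonhole with 92 objects and 10 categories: ceiling(92/10).

Final answer: 10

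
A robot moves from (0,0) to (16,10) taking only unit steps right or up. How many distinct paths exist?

Each path has 16 right steps and 10 up steps in some order (26 steps total).
Choose which 10 of the 26 steps are up: C(26,10).

Final answer: C(26,10) = 5311735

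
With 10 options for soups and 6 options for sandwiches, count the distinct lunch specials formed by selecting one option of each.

By the multiplication principle: 10 x 6.

Final answer: 60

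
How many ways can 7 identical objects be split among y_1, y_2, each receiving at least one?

Substitute y'_i = y_i - 1 (so y'_i >= 0). Then sum y'_i = 7 - 2 = 5.
Stars and bars: C(5+2-1, 2-1) = C(6,1).

Final answer: C(6,1) = 6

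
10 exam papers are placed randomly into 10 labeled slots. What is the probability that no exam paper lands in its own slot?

Use the recurrence D(n) = (n-1)(D(n-1) + D(n-2)) with D(0)=1, D(1)=0.
Building up: D(2)=1, D(3)=2, D(4)=9, D(5)=44, D(6)=265, D(7)=1854, D(8)=14833, D(9)=133496, D(10)=1334961.
Total arrangements: 10! = 3628800.
Probability = D(10)/10! = 16481/44800.

Final answer: D(10)/10! = 1334961/3628800 = 0.367879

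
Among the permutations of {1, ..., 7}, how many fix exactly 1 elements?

Choose which 1 elements are fixed: C(7,1) = 7.
Derange the remaining 6 using D(j) = (j-1)(D(j-1) + D(j-2)), D(0)=1, D(1)=0: D(2)=1, D(3)=2, D(4)=9, D(5)=44, D(6)=265.
Total: 7 x 265.

Final answer: C(7,1) D(6) = 1855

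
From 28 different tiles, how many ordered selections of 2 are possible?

P(28,2) = 28!/(28-2)! = 28!/26!.

Final answer: P(28,2) = 756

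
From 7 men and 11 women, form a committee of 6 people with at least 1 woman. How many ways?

Sum over valid woman counts:
C(11,1)C(7,5) = 231
C(11,2)C(7,4) = 1925
C(11,3)C(7,3) = 5775
C(11,4)C(7,2) = 6930
C(11,5)C(7,1) = 3234
C(11,6)C(7,0) = 462
Total: 231 + 1925 + 5775 + 6930 + 3234 + 462.

Final answer: 18557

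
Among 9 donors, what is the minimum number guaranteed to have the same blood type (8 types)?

There are 8 possible values for blood type (8 types). With 9 donors and 8 categories, by pigeonhole: ceiling(9/8).

Final answer: 2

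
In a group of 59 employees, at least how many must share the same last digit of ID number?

There are 10 possible values for last digit of ID number. With 59 employees and 10 categories, by pigeonhole: ceiling(59/10).

Final answer: 6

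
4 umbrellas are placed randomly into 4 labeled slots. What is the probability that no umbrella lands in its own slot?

D(n) = (n-1)(D(n-1) + D(n-2)), D(0)=1, D(1)=0.
Building up: D(2)=1, D(3)=2, D(4)=9.
Total arrangements: 4! = 24.
Probability = D(4)/4! = 3/8.

Final answer: D(4)/4! = 9/24 = 0.375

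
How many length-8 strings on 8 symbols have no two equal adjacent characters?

Let g(n) count such strings. g(1) = 8, and each valid string of length n-1 extends in 7 ways (any symbol but the last), so g(n) = 7 g(n-1).
Total: g(8) = 8 x 7^7.

Final answer: 8 x 7^{7} = 6588344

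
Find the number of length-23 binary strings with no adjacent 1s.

Classify by the final bit: ...0 gives a(n-1) strings, ...01 gives a(n-2) strings. Thus a(n) = a(n-1) + a(n-2) with a(1)=2, a(2)=3.
Iterating the recurrence: a(1)=2, a(2)=3, a(3)=5, a(4)=8, a(5)=13, a(6)=21, a(7)=34, a(8)=55, a(9)=89, a(10)=144, a(11)=233, a(12)=377, a(13)=610, a(14)=987, a(15)=1597, a(16)=2584, a(17)=4181, a(18)=6765, a(19)=10946, a(20)=17711, a(21)=28657, a(22)=46368, a(23)=75025.

Final answer: 75025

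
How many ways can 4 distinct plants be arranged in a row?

The number of ways to arrange 4 distinct objects is 4!.

Final answer: 4! = 24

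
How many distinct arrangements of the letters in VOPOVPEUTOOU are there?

Letters (E:1, O:4, P:2, T:1, U:2, V:2). Total letters: 12.
Permutations = 12!/(4! x 2! x 2! x 2!).

Final answer: 2494800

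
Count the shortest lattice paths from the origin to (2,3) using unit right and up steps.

Each path has 2 right steps and 3 up steps in some order (5 steps total).
Choose which 3 of the 5 steps are up: C(5,3).

Final answer: C(5,3) = 10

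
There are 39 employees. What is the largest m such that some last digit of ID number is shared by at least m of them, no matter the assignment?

There are 10 possible values for last digit of ID number. With 39 employees and 10 categories, by pigeonhole: ceiling(39/10).

Final answer: 4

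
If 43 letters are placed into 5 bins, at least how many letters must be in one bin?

By the pigeonhole principle: ceiling(43/5).

Final answer: 9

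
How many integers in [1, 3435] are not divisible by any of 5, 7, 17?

|div by 5|=687, |div by 7|=490, |div by 17|=202.
|div by 5&7|=98, |div by 5&17|=40, |div by 7&17|=28, |div by all|=5.
By inclusion-exclusion, divisible by at least one: 687+490+202-98-40-28+5 = 1218.
Not divisible by any: 3435 - 1218.

Final answer: 2217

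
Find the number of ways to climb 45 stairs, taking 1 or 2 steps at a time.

Let f(n) count the ways. The last step is size 1 or 2, so f(n) = f(n-1) + f(n-2) with f(1)=1, f(2)=2.
Iterating the recurrence: f(1)=1, f(2)=2, f(3)=3, f(4)=5, f(5)=8, f(6)=13, f(7)=21, f(8)=34, f(9)=55, f(10)=89, f(11)=144, f(12)=233, f(13)=377, f(14)=610, f(15)=987, f(16)=1597, f(17)=2584, f(18)=4181, f(19)=6765, f(20)=10946, f(21)=17711, f(22)=28657, f(23)=46368, f(24)=75025, f(25)=121393, f(26)=196418, f(27)=317811, f(28)=514229, f(29)=832040, f(30)=1346269, f(31)=2178309, f(32)=3524578, f(33)=5702887, f(34)=9227465, f(35)=14930352, f(36)=24157817, f(37)=39088169, f(38)=63245986, f(39)=102334155, f(40)=165580141, f(41)=267914296, f(42)=433494437, f(43)=701408733, f(44)=1134903170, f(45)=1836311903.

Final answer: 1836311903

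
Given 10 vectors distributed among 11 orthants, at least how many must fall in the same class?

By pigeonhole with 10 objects and 11 categories: ceiling(10/11).

Final answer: 1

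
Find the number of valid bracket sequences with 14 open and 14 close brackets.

The structures are counted by the Catalan number C_n. Here n = 14 (pairs).
C_n = C(2n,n)/(n+1), so C_{14} = C(28,14)/15 = 40116600/15.

Final answer: C_{14} = 2674440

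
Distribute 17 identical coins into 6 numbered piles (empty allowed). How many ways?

Stars and bars: C(n+k-1, k-1) = C(22,5).

Final answer: C(22,5) = 26334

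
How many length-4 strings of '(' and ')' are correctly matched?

The structures are counted by the Catalan number C_n. Here n = 2 (pairs).
Using C_0 = 1 and C_(k+1) = C_k x 2(2k+1)/(k+2), build up term by term: C_1=1, C_2=2.

Final answer: C_{2} = 2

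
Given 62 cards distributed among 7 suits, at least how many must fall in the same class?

By pigeonhole with 62 objects and 7 categories: ceiling(62/7).

Final answer: 9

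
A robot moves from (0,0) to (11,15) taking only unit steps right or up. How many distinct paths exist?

Each path has 11 right steps and 15 up steps in some order (26 steps total).
Choose which 15 of the 26 steps are up: C(26,15).

Final answer: C(26,15) = 7726160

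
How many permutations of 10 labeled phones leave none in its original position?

Derangements satisfy D(n) = (n-1)(D(n-1) + D(n-2)), starting from D(0)=1, D(1)=0.
D(2) = 1 x (0 + 1) = 1
D(3) = 2 x (1 + 0) = 2
D(4) = 3 x (2 + 1) = 9
D(5) = 4 x (9 + 2) = 44
D(6) = 5 x (44 + 9) = 265
D(7) = 6 x (265 + 44) = 1854
D(8) = 7 x (1854 + 265) = 14833
D(9) = 8 x (14833 + 1854) = 133496
D(10) = 9 x (D(9) + D(8)) = 9 x (133496 + 14833)

Final answer: D(10) = 1334961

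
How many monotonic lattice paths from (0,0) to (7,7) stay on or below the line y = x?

Total monotonic paths to (7,7): C(14,7) = 3432.
By the reflection principle, paths that go above the diagonal number C(14,8) = 3003.
Valid Dyck paths: 3432 - 3003.
(These counts are the Catalan numbers.)

Final answer: C_{7} = 429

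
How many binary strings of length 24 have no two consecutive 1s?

Classify by the final bit: ...0 gives a(n-1) strings, ...01 gives a(n-2) strings. Thus a(n) = a(n-1) + a(n-2) with a(1)=2, a(2)=3.
Building up term by term: a(1)=2, a(2)=3, a(3)=5, a(4)=8, a(5)=13, a(6)=21, a(7)=34, a(8)=55, a(9)=89, a(10)=144, a(11)=233, a(12)=377, a(13)=610, a(14)=987, a(15)=1597, a(16)=2584, a(17)=4181, a(18)=6765, a(19)=10946, a(20)=17711, a(21)=28657, a(22)=46368, a(23)=75025, a(24)=121393.

Final answer: 121393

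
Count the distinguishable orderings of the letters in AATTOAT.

Letters (A:3, O:1, T:3). Total letters: 7.
Permutations = 7!/(3! x 3!).

Final answer: 140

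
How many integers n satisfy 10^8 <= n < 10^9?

The leading digit cannot be 0 (9 options); the other 8 digits can be anything (10 options each).
Total: 9 x 10^8.

Final answer: 900000000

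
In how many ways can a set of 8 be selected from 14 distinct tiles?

C(14,8) = 14!/(8! x (14-8)!).

Final answer: C(14,8) = 3003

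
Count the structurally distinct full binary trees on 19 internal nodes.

This is counted by the nth Catalan number C_n. Here n = 19.
C_n = C(2n,n)/(n+1), so C_{19} = C(38,19)/20 = 35345263800/20.

Final answer: C_{19} = 1767263190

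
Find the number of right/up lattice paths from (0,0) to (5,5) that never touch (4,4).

Total paths to (5,5): C(10,5) = 252.
Paths through (4,4): C(8,4) x C(2,1) = 140.
Avoiding (4,4): 252 - 140.

Final answer: 112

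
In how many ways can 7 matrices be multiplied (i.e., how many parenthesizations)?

The structures are counted by the Catalan number C_n. Here n = 7 - 1 = 6.
C_n = C(2n,n)/(n+1), so C_{6} = C(12,6)/7 = 924/7.

Final answer: C_{6} = 132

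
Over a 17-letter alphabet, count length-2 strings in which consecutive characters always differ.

Let g(n) count such strings. g(1) = 17, and each valid string of length n-1 extends in 16 ways (any symbol but the last), so g(n) = 16 g(n-1).
Total: g(2) = 17 x 16^1.

Final answer: 17 x 16^{1} = 272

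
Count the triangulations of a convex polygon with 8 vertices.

The structures are counted by the Catalan number C_n. Here n = 8 - 2 = 6.
C_n = C(2n,n) - C(2n,n+1), so C_{6} = C(12,6) - C(12,7) = 924 - 792.

Final answer: C_{6} = 132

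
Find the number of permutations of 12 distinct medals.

The number of ways to arrange 12 distinct objects is 12!.

Final answer: 12! = 479001600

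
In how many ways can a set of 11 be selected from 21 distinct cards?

C(21,11) = 21!/(11! x 10!).

Final answer: \binom{21}{11} = 352716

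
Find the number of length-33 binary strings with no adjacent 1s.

Classify by the final bit: ...0 gives a(n-1) strings, ...01 gives a(n-2) strings. Thus a(n) = a(n-1) + a(n-2) with a(1)=2, a(2)=3.
Computing successive values: a(1)=2, a(2)=3, a(3)=5, a(4)=8, a(5)=13, a(6)=21, a(7)=34, a(8)=55, a(9)=89, a(10)=144, a(11)=233, a(12)=377, a(13)=610, a(14)=987, a(15)=1597, a(16)=2584, a(17)=4181, a(18)=6765, a(19)=10946, a(20)=17711, a(21)=28657, a(22)=46368, a(23)=75025, a(24)=121393, a(25)=196418, a(26)=317811, a(27)=514229, a(28)=832040, a(29)=1346269, a(30)=2178309, a(31)=3524578, a(32)=5702887, a(33)=9227465.

Final answer: 9227465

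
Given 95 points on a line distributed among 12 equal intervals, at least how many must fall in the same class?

By pigeonhole with 95 objects and 12 categories: ceiling(95/12).

Final answer: 8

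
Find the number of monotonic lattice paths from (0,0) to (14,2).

Each path has 14 right steps and 2 up steps in some order (16 steps total).
Choose which 2 of the 16 steps are up: C(16,2).

Final answer: C(16,2) = 120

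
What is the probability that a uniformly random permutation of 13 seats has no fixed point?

Use the recurrence D(n) = (n-1)(D(n-1) + D(n-2)) with D(0)=1, D(1)=0.
Building up: D(2)=1, D(3)=2, D(4)=9, D(5)=44, D(6)=265, D(7)=1854, D(8)=14833, D(9)=133496, D(10)=1334961, D(11)=14684570, D(12)=176214841, D(13)=2290792932.
Total arrangements: 13! = 6227020800.
Probability = D(13)/13! = 63633137/172972800.

Final answer: D(13)/13! = 2290792932/6227020800 = 0.367879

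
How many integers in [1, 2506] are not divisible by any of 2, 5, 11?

|div by 2|=1253, |div by 5|=501, |div by 11|=227.
|div by 2&5|=250, |div by 2&11|=113, |div by 5&11|=45, |div by all|=22.
By inclusion-exclusion, divisible by at least one: 1253+501+227-250-113-45+22 = 1595.
Not divisible by any: 2506 - 1595.

Final answer: 911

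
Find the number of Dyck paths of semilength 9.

Total monotonic paths to (9,9): C(18,9) = 48620.
Reflecting each bad path at its first crossing gives a bijection with paths to (8,10): C(18,10) = 43758.
Valid Dyck paths: 48620 - 43758.
(Check: C(18,9) - C(18,10) = C(18,9)/10, the Catalan number C_{9}.)

Final answer: C_{9} = 4862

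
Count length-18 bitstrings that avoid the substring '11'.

Let a(n) count valid strings. If the last bit is 0 the prefix is any valid string of length n-1; if it is 1 the string must end in 01 with a valid prefix of length n-2. So a(n) = a(n-1) + a(n-2), a(1)=2, a(2)=3.
Computing successive values: a(1)=2, a(2)=3, a(3)=5, a(4)=8, a(5)=13, a(6)=21, a(7)=34, a(8)=55, a(9)=89, a(10)=144, a(11)=233, a(12)=377, a(13)=610, a(14)=987, a(15)=1597, a(16)=2584, a(17)=4181, a(18)=6765.

Final answer: 6765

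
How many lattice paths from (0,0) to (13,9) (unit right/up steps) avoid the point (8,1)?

Total paths to (13,9): C(22,9) = 497420.
Paths through (8,1): C(9,1) x C(13,8) = 11583.
Avoiding (8,1): 497420 - 11583.

Final answer: 485837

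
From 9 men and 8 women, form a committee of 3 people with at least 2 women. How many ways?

Sum over valid woman counts:
C(8,2)C(9,1) = 252
C(8,3)C(9,0) = 56
Total: 252 + 56.

Final answer: 308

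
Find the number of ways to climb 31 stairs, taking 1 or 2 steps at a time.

Let f(n) count the ways. The last step is size 1 or 2, so f(n) = f(n-1) + f(n-2) with f(1)=1, f(2)=2.
Iterating the recurrence: f(1)=1, f(2)=2, f(3)=3, f(4)=5, f(5)=8, f(6)=13, f(7)=21, f(8)=34, f(9)=55, f(10)=89, f(11)=144, f(12)=233, f(13)=377, f(14)=610, f(15)=987, f(16)=1597, f(17)=2584, f(18)=4181, f(19)=6765, f(20)=10946, f(21)=17711, f(22)=28657, f(23)=46368, f(24)=75025, f(25)=121393, f(26)=196418, f(27)=317811, f(28)=514229, f(29)=832040, f(30)=1346269, f(31)=2178309.

Final answer: 2178309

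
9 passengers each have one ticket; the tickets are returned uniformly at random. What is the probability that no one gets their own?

D(n) = (n-1)(D(n-1) + D(n-2)), D(0)=1, D(1)=0.
Building up: D(2)=1, D(3)=2, D(4)=9, D(5)=44, D(6)=265, D(7)=1854, D(8)=14833, D(9)=133496.
Total arrangements: 9! = 362880.
Probability = D(9)/9! = 16687/45360.

Final answer: D(9)/9! = 133496/362880 = 0.367879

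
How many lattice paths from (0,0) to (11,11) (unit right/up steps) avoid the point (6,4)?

Total paths to (11,11): C(22,11) = 705432.
Paths through (6,4): C(10,4) x C(12,7) = 166320.
Avoiding (6,4): 705432 - 166320.

Final answer: 539112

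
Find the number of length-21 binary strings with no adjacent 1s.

A valid string ends in 0 (append to any length-(n-1) valid string) or in 01 (append to any length-(n-2) valid string), so a(n) = a(n-1) + a(n-2) with a(1)=2, a(2)=3.
Computing successive values: a(1)=2, a(2)=3, a(3)=5, a(4)=8, a(5)=13, a(6)=21, a(7)=34, a(8)=55, a(9)=89, a(10)=144, a(11)=233, a(12)=377, a(13)=610, a(14)=987, a(15)=1597, a(16)=2584, a(17)=4181, a(18)=6765, a(19)=10946, a(20)=17711, a(21)=28657.

Final answer: 28657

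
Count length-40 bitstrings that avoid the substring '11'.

A valid string ends in 0 (append to any length-(n-1) valid string) or in 01 (append to any length-(n-2) valid string), so a(n) = a(n-1) + a(n-2) with a(1)=2, a(2)=3.
Computing successive values: a(1)=2, a(2)=3, a(3)=5, a(4)=8, a(5)=13, a(6)=21, a(7)=34, a(8)=55, a(9)=89, a(10)=144, a(11)=233, a(12)=377, a(13)=610, a(14)=987, a(15)=1597, a(16)=2584, a(17)=4181, a(18)=6765, a(19)=10946, a(20)=17711, a(21)=28657, a(22)=46368, a(23)=75025, a(24)=121393, a(25)=196418, a(26)=317811, a(27)=514229, a(28)=832040, a(29)=1346269, a(30)=2178309, a(31)=3524578, a(32)=5702887, a(33)=9227465, a(34)=14930352, a(35)=24157817, a(36)=39088169, a(37)=63245986, a(38)=102334155, a(39)=165580141, a(40)=267914296.

Final answer: 267914296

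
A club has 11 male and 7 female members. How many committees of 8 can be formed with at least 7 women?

Sum over valid woman counts:
C(7,7)C(11,1).

Final answer: 11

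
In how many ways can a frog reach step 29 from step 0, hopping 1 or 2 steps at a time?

Condition on the final move: it is a 1-step (f(n-1) ways to get there) or a 2-step (f(n-2) ways), so f(n) = f(n-1) + f(n-2), with f(1)=1, f(2)=2.
Building up term by term: f(1)=1, f(2)=2, f(3)=3, f(4)=5, f(5)=8, f(6)=13, f(7)=21, f(8)=34, f(9)=55, f(10)=89, f(11)=144, f(12)=233, f(13)=377, f(14)=610, f(15)=987, f(16)=1597, f(17)=2584, f(18)=4181, f(19)=6765, f(20)=10946, f(21)=17711, f(22)=28657, f(23)=46368, f(24)=75025, f(25)=121393, f(26)=196418, f(27)=317811, f(28)=514229, f(29)=832040.

Final answer: 832040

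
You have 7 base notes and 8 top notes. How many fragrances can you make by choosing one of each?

By the multiplication principle: 7 x 8.

Final answer: 56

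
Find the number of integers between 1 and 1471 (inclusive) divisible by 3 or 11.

Multiples of 3: 490. Multiples of 11: 133. Of both (lcm=33): 44.
By inclusion-exclusion: 490 + 133 - 44.

Final answer: 579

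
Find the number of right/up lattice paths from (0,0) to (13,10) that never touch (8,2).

Total paths to (13,10): C(23,10) = 1144066.
Paths through (8,2): C(10,2) x C(13,8) = 57915.
Avoiding (8,2): 1144066 - 57915.

Final answer: 1086151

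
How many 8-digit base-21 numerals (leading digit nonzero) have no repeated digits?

First digit: 20 (nonzero). Second: 20 (not first). Third: 19, etc.
Total: 20 x 20 x 19 x 18 x 17 x 16 x 15 x 14.

Final answer: 7814016000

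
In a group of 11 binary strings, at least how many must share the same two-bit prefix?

There are 4 possible values for two-bit prefix. With 11 binary strings and 4 categories, by pigeonhole: ceiling(11/4).

Final answer: 3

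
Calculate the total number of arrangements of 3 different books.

The number of ways to arrange 3 distinct objects is 3!.

Final answer: 3! = 6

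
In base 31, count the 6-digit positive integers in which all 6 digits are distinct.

First digit: 30 (nonzero). Second: 30 (not first). Third: 29, etc.
Total: 30 x 30 x 29 x 28 x 27 x 26.

Final answer: 513021600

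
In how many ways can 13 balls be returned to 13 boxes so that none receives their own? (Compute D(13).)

Derangements satisfy D(n) = (n-1)(D(n-1) + D(n-2)), starting from D(0)=1, D(1)=0.
D(2) = 1 x (0 + 1) = 1
D(3) = 2 x (1 + 0) = 2
D(4) = 3 x (2 + 1) = 9
D(5) = 4 x (9 + 2) = 44
D(6) = 5 x (44 + 9) = 265
D(7) = 6 x (265 + 44) = 1854
D(8) = 7 x (1854 + 265) = 14833
D(9) = 8 x (14833 + 1854) = 133496
D(10) = 9 x (133496 + 14833) = 1334961
D(11) = 10 x (1334961 + 133496) = 14684570
D(12) = 11 x (14684570 + 1334961) = 176214841
D(13) = 12 x (D(12) + D(11)) = 12 x (176214841 + 14684570)

Final answer: D(13) = 2290792932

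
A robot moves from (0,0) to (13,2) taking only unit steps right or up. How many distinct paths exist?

Each path has 13 right steps and 2 up steps in some order (15 steps total).
Choose which 2 of the 15 steps are up: C(15,2).

Final answer: C(15,2) = 105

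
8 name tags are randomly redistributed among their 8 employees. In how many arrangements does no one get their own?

Use the recurrence D(n) = (n-1)(D(n-1) + D(n-2)) with D(0)=1, D(1)=0.
D(2) = 1 x (0 + 1) = 1
D(3) = 2 x (1 + 0) = 2
D(4) = 3 x (2 + 1) = 9
D(5) = 4 x (9 + 2) = 44
D(6) = 5 x (44 + 9) = 265
D(7) = 6 x (265 + 44) = 1854
D(8) = 7 x (D(7) + D(6)) = 7 x (1854 + 265)

Final answer: D(8) = 14833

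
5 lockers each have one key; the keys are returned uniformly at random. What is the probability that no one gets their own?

D(n) = (n-1)(D(n-1) + D(n-2)), D(0)=1, D(1)=0.
Building up: D(2)=1, D(3)=2, D(4)=9, D(5)=44.
Total arrangements: 5! = 120.
Probability = D(5)/5! = 11/30.

Final answer: D(5)/5! = 44/120 = 0.366667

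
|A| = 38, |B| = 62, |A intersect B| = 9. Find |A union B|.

|A union B| = |A| + |B| - |A intersect B| = 38 + 62 - 9.

Final answer: 91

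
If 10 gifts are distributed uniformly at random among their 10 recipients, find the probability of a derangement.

Derangements satisfy D(n) = (n-1)(D(n-1) + D(n-2)), starting from D(0)=1, D(1)=0.
Building up: D(2)=1, D(3)=2, D(4)=9, D(5)=44, D(6)=265, D(7)=1854, D(8)=14833, D(9)=133496, D(10)=1334961.
Total arrangements: 10! = 3628800.
Probability = D(10)/10! = 16481/44800.

Final answer: D(10)/10! = 1334961/3628800 = 0.367879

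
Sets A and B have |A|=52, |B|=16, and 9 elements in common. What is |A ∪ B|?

|A union B| = |A| + |B| - |A intersect B| = 52 + 16 - 9.

Final answer: 59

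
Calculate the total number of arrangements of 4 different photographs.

The number of ways to arrange 4 distinct objects is 4!.

Final answer: 4! = 24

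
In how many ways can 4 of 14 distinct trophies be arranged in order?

P(14,4) = 14!/(14-4)! = 14!/10!.

Final answer: P(14,4) = 24024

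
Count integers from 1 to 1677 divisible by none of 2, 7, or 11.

|div by 2|=838, |div by 7|=239, |div by 11|=152.
|div by 2&7|=119, |div by 2&11|=76, |div by 7&11|=21, |div by all|=10.
By inclusion-exclusion, divisible by at least one: 838+239+152-119-76-21+10 = 1023.
Not divisible by any: 1677 - 1023.

Final answer: 654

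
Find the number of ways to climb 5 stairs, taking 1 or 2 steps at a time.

Let f(n) be the number of climbs. Removing the last move (1 or 2 steps) gives f(n) = f(n-1) + f(n-2); base cases f(1)=1, f(2)=2.
Iterating the recurrence: f(1)=1, f(2)=2, f(3)=3, f(4)=5, f(5)=8.

Final answer: 8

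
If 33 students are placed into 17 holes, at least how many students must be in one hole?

By the pigeonhole principle: ceiling(33/17).

Final answer: 2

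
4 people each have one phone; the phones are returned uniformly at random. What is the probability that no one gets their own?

Derangements satisfy D(n) = (n-1)(D(n-1) + D(n-2)), starting from D(0)=1, D(1)=0.
Building up: D(2)=1, D(3)=2, D(4)=9.
Total arrangements: 4! = 24.
Probability = D(4)/4! = 3/8.

Final answer: D(4)/4! = 9/24 = 0.375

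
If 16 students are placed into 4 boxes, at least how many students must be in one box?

By the pigeonhole principle: ceiling(16/4).

Final answer: 4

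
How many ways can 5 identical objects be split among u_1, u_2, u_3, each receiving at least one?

Substitute u'_i = u_i - 1 (so u'_i >= 0). Then sum u'_i = 5 - 3 = 2.
Stars and bars: C(2+3-1, 3-1) = C(4,2).

Final answer: C(4,2) = 6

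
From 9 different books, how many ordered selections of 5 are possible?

P(9,5) = 9!/(9-5)! = 9!/4!.

Final answer: P(9,5) = 15120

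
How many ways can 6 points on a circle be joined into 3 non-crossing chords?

The structures are counted by the Catalan number C_n. Here n = 6/2 = 3.
C_n = C(2n,n)/(n+1), so C_{3} = C(6,3)/4 = 20/4.

Final answer: C_{3} = 5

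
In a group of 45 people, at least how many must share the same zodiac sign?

There are 12 possible values for zodiac sign. With 45 people and 12 categories, by pigeonhole: ceiling(45/12).

Final answer: 4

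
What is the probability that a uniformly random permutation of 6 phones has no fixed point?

D(n) = (n-1)(D(n-1) + D(n-2)), D(0)=1, D(1)=0.
Building up: D(2)=1, D(3)=2, D(4)=9, D(5)=44, D(6)=265.
Total arrangements: 6! = 720.
Probability = D(6)/6! = 53/144.

Final answer: D(6)/6! = 265/720 = 0.368056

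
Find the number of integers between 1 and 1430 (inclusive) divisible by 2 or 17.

Multiples of 2: 715. Multiples of 17: 84. Of both (lcm=34): 42.
By inclusion-exclusion: 715 + 84 - 42.

Final answer: 757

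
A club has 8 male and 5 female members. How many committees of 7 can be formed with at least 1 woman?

Sum over valid woman counts:
C(5,1)C(8,6) = 140
C(5,2)C(8,5) = 560
C(5,3)C(8,4) = 700
C(5,4)C(8,3) = 280
C(5,5)C(8,2) = 28
Total: 140 + 560 + 700 + 280 + 28.

Final answer: 1708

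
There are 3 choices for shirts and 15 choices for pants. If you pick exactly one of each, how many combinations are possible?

By the multiplication principle: 3 x 15.

Final answer: 45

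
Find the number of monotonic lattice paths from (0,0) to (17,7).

Each path has 17 right steps and 7 up steps in some order (24 steps total).
Choose which 7 of the 24 steps are up: C(24,7).

Final answer: C(24,7) = 346104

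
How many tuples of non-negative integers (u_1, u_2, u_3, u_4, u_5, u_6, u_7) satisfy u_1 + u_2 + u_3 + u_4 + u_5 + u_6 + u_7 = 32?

Stars and bars with 32 stars and 6 bars:
C(32+7-1, 7-1) = C(38,6).

Final answer: C(38,6) = 2760681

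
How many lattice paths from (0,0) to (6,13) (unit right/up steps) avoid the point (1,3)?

Total paths to (6,13): C(19,13) = 27132.
Paths through (1,3): C(4,3) x C(15,10) = 12012.
Avoiding (1,3): 27132 - 12012.

Final answer: 15120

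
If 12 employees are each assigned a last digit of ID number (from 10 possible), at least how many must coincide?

There are 10 possible values for last digit of ID number. With 12 employees and 10 categories, by pigeonhole: ceiling(12/10).

Final answer: 2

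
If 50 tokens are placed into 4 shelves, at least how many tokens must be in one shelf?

By the pigeonhole principle: ceiling(50/4).

Final answer: 13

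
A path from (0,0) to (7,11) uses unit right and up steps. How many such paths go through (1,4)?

Paths (0,0)->(1,4): C(5,4) = 5.
Paths (1,4)->(7,11): C(13,7) = 1716.
By multiplication principle: 5 x 1716.

Final answer: 8580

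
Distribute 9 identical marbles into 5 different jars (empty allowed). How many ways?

Stars and bars: C(n+k-1, k-1) = C(13,4).

Final answer: C(13,4) = 715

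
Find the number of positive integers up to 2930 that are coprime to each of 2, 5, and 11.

|div by 2|=1465, |div by 5|=586, |div by 11|=266.
|div by 2&5|=293, |div by 2&11|=133, |div by 5&11|=53, |div by all|=26.
By inclusion-exclusion, divisible by at least one: 1465+586+266-293-133-53+26 = 1864.
Not divisible by any: 2930 - 1864.

Final answer: 1066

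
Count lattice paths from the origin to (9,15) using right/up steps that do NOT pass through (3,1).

Total paths to (9,15): C(24,15) = 1307504.
Paths through (3,1): C(4,1) x C(20,14) = 155040.
Avoiding (3,1): 1307504 - 155040.

Final answer: 1152464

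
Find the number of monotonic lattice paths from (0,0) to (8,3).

Each path has 8 right steps and 3 up steps in some order (11 steps total).
Choose which 3 of the 11 steps are up: C(11,3).

Final answer: C(11,3) = 165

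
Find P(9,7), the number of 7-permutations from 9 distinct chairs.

P(9,7) = 9!/(9-7)! = 9!/2!.

Final answer: P(9,7) = 181440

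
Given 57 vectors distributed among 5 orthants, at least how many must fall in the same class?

By pigeonhole with 57 objects and 5 categories: ceiling(57/5).

Final answer: 12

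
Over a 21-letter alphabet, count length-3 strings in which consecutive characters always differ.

Let g(n) count such strings. g(1) = 21, and each valid string of length n-1 extends in 20 ways (any symbol but the last), so g(n) = 20 g(n-1).
Total: g(3) = 21 x 20^2.

Final answer: 21 x 20^{2} = 8400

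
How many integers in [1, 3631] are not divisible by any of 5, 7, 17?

|div by 5|=726, |div by 7|=518, |div by 17|=213.
|div by 5&7|=103, |div by 5&17|=42, |div by 7&17|=30, |div by all|=6.
By inclusion-exclusion, divisible by at least one: 726+518+213-103-42-30+6 = 1288.
Not divisible by any: 3631 - 1288.

Final answer: 2343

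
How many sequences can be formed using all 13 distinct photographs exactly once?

The number of ways to arrange 13 distinct objects is 13!.

Final answer: 13! = 6227020800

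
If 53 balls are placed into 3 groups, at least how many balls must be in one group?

By the pigeonhole principle: ceiling(53/3).

Final answer: 18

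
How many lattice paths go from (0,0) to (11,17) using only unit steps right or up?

Each path has 11 right steps and 17 up steps in some order (28 steps total).
Choose which 17 of the 28 steps are up: C(28,17).

Final answer: C(28,17) = 21474180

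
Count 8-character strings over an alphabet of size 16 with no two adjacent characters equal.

First character: 16 choices. Each subsequent: 15 choices (must differ from the previous one).
Total: 16 x 15^7.

Final answer: 16 x 15^{7} = 2733750000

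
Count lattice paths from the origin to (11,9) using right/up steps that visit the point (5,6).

Paths (0,0)->(5,6): C(11,6) = 462.
Paths (5,6)->(11,9): C(9,3) = 84.
By multiplication principle: 462 x 84.

Final answer: 38808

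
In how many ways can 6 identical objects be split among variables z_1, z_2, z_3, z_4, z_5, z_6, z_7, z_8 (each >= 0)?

Stars and bars with 6 stars and 7 bars:
C(6+8-1, 8-1) = C(13,7).

Final answer: C(13,7) = 1716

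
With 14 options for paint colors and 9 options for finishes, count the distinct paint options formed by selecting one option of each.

By the multiplication principle: 14 x 9.

Final answer: 126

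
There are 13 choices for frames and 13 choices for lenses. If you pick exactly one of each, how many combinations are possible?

By the multiplication principle: 13 x 13.

Final answer: 169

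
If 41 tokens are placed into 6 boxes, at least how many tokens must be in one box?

By the pigeonhole principle: ceiling(41/6).

Final answer: 7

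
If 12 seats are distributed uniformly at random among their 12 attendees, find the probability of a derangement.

Derangements satisfy D(n) = (n-1)(D(n-1) + D(n-2)), starting from D(0)=1, D(1)=0.
Building up: D(2)=1, D(3)=2, D(4)=9, D(5)=44, D(6)=265, D(7)=1854, D(8)=14833, D(9)=133496, D(10)=1334961, D(11)=14684570, D(12)=176214841.
Total arrangements: 12! = 479001600.
Probability = D(12)/12! = 16019531/43545600.

Final answer: D(12)/12! = 176214841/479001600 = 0.367879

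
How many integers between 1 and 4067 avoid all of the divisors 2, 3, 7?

|div by 2|=2033, |div by 3|=1355, |div by 7|=581.
|div by 2&3|=677, |div by 2&7|=290, |div by 3&7|=193, |div by all|=96.
By inclusion-exclusion, divisible by at least one: 2033+1355+581-677-290-193+96 = 2905.
Not divisible by any: 4067 - 2905.

Final answer: 1162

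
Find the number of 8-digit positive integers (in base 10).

These are the integers in [10^7, 10^8), so the count is 10^8 - 10^7 = 9 x 10^7.

Final answer: 90000000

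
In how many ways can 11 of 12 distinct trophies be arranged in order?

P(12,11) = 12!/(12-11)! = 12!/1!.

Final answer: P(12,11) = 479001600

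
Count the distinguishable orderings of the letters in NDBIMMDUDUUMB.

Letters (B:2, D:3, I:1, M:3, N:1, U:3). Total letters: 13.
Permutations = 13!/(3! x 3! x 3! x 2!).

Final answer: 14414400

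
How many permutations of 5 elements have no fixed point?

D(n) = (n-1)(D(n-1) + D(n-2)), D(0)=1, D(1)=0.
Building up: D(2)=1, D(3)=2, D(4)=9.
D(5) = 4 x (D(4) + D(3)) = 4 x (9 + 2).

Final answer: D(5) = 44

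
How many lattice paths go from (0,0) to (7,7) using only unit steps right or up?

Each path has 7 right steps and 7 up steps in some order (14 steps total).
Choose which 7 of the 14 steps are up: C(14,7).

Final answer: C(14,7) = 3432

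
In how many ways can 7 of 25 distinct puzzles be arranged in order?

P(25,7) = 25!/(25-7)! = 25!/18!.

Final answer: P(25,7) = 2422728000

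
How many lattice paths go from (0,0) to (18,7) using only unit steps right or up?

Each path has 18 right steps and 7 up steps in some order (25 steps total).
Choose which 7 of the 25 steps are up: C(25,7).

Final answer: C(25,7) = 480700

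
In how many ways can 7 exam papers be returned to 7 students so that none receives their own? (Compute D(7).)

Derangements satisfy D(n) = (n-1)(D(n-1) + D(n-2)), starting from D(0)=1, D(1)=0.
D(2) = 1 x (0 + 1) = 1
D(3) = 2 x (1 + 0) = 2
D(4) = 3 x (2 + 1) = 9
D(5) = 4 x (9 + 2) = 44
D(6) = 5 x (44 + 9) = 265
D(7) = 6 x (D(6) + D(5)) = 6 x (265 + 44)

Final answer: D(7) = 1854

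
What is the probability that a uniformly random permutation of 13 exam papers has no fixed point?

Use the recurrence D(n) = (n-1)(D(n-1) + D(n-2)) with D(0)=1, D(1)=0.
Building up: D(2)=1, D(3)=2, D(4)=9, D(5)=44, D(6)=265, D(7)=1854, D(8)=14833, D(9)=133496, D(10)=1334961, D(11)=14684570, D(12)=176214841, D(13)=2290792932.
Total arrangements: 13! = 6227020800.
Probability = D(13)/13! = 63633137/172972800.

Final answer: D(13)/13! = 2290792932/6227020800 = 0.367879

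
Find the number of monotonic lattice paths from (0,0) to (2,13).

Each path has 2 right steps and 13 up steps in some order (15 steps total).
Choose which 13 of the 15 steps are up: C(15,13).

Final answer: C(15,13) = 105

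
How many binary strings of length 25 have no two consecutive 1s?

A valid string ends in 0 (append to any length-(n-1) valid string) or in 01 (append to any length-(n-2) valid string), so a(n) = a(n-1) + a(n-2) with a(1)=2, a(2)=3.
Building up term by term: a(1)=2, a(2)=3, a(3)=5, a(4)=8, a(5)=13, a(6)=21, a(7)=34, a(8)=55, a(9)=89, a(10)=144, a(11)=233, a(12)=377, a(13)=610, a(14)=987, a(15)=1597, a(16)=2584, a(17)=4181, a(18)=6765, a(19)=10946, a(20)=17711, a(21)=28657, a(22)=46368, a(23)=75025, a(24)=121393, a(25)=196418.

Final answer: 196418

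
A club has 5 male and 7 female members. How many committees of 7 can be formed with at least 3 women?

Sum over valid woman counts:
C(7,3)C(5,4) = 175
C(7,4)C(5,3) = 350
C(7,5)C(5,2) = 210
C(7,6)C(5,1) = 35
C(7,7)C(5,0) = 1
Total: 175 + 350 + 210 + 35 + 1.

Final answer: 771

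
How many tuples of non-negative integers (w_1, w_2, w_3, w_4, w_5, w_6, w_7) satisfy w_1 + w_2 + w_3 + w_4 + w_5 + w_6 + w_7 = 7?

Stars and bars with 7 stars and 6 bars:
C(7+7-1, 7-1) = C(13,6).

Final answer: C(13,6) = 1716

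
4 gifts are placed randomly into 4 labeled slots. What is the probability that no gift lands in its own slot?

D(n) = (n-1)(D(n-1) + D(n-2)), D(0)=1, D(1)=0.
Building up: D(2)=1, D(3)=2, D(4)=9.
Total arrangements: 4! = 24.
Probability = D(4)/4! = 3/8.

Final answer: D(4)/4! = 9/24 = 0.375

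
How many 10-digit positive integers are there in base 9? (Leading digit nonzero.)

In base 9, the leading digit has 8 choices (1..8); each of the remaining 9 digits has 9 choices.
Total: 8 x 9^9.

Final answer: 3099363912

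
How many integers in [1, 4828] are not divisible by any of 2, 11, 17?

|div by 2|=2414, |div by 11|=438, |div by 17|=284.
|div by 2&11|=219, |div by 2&17|=142, |div by 11&17|=25, |div by all|=12.
By inclusion-exclusion, divisible by at least one: 2414+438+284-219-142-25+12 = 2762.
Not divisible by any: 4828 - 2762.

Final answer: 2066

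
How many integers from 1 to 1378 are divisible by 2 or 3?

Multiples of 2: 689. Multiples of 3: 459. Of both (lcm=6): 229.
By inclusion-exclusion: 689 + 459 - 229.

Final answer: 919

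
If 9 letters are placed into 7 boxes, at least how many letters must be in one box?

By the pigeonhole principle: ceiling(9/7).

Final answer: 2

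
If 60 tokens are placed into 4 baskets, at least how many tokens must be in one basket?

By the pigeonhole principle: ceiling(60/4).

Final answer: 15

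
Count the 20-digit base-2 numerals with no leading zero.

These are the integers in [2^19, 2^20), so the count is 2^20 - 2^19 = 1 x 2^19.

Final answer: 524288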